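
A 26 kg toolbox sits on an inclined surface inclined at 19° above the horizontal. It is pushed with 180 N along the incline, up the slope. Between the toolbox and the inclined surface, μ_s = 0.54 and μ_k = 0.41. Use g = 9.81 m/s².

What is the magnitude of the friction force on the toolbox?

The normal reaction is N = m g cos θ = 241.2 N.
Parallel to the incline, ΣF = 0 gives f = m g sin θ − P = 83.04 − 180 = -96.96 N (up-slope positive).
The static-friction ceiling is μ_s N = 0.54 × 241.2 = 130.2 N.
Since |-96.96| ≤ 130.2 N, no slip — friction simply equals what equilibrium demands.

f ≈ 97 N (down the incline)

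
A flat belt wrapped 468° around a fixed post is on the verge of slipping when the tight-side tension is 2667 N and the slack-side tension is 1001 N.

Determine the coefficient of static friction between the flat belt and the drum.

T₂/T₁ = e^{μβ} → μ = ln(T₂/T₁)/β.
β = 468° = 8.168 rad.
μ = ln(2667/1001)/8.168 = ln(2.664)/8.168 = 0.12.

μ ≈ 0.12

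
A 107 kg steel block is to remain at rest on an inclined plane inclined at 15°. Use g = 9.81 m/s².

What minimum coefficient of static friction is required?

μ_s,min ≈ 0.268

At the slip threshold m g sin θ = μ_s m g cos θ, so μ_s,min = tan θ.
μ_s,min = tan 15° = 0.268.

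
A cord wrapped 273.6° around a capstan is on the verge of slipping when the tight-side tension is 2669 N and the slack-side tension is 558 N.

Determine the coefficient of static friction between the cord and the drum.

μ ≈ 0.328

T₂/T₁ = e^{μβ} → μ = ln(T₂/T₁)/β.
β = 273.6° = 4.775 rad.
μ = ln(2669/558)/4.775 = ln(4.783)/4.775 = 0.328.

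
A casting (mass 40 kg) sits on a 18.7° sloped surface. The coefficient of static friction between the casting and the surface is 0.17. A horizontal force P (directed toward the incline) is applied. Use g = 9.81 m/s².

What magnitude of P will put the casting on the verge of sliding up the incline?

P ≈ 212 N

At impending motion up the slope, friction acts down-slope at its limit: f = μ_s N.
Perpendicular to the incline: N = m g cos θ + P sin θ.
Along the incline: P cos θ = m g sin θ + μ_s N = m g sin θ + μ_s (m g cos θ + P sin θ).
Solving, P (cos θ − μ_s sin θ) = m g (sin θ + μ_s cos θ), so P = 40×9.81×(sin 18.7° + 0.17 cos 18.7°)/(cos 18.7° − 0.17 sin 18.7°) = 392×0.4816/0.8927 = 212 N.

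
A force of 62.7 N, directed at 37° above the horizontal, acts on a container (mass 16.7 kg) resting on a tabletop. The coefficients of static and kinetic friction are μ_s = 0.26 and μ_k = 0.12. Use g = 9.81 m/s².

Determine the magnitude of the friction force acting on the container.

N = m g − P sin α = 163.8 − 62.7×sin 37° = 126.1 N.
Horizontally, friction must balance P cos α = 50.07 N.
μ_s N = 0.26 × 126.1 = 32.78 N.
50.07 > 32.78 N → the container slides; f = μ_k N = 0.12×126.1 = 15.1 N.

f ≈ 15.1 N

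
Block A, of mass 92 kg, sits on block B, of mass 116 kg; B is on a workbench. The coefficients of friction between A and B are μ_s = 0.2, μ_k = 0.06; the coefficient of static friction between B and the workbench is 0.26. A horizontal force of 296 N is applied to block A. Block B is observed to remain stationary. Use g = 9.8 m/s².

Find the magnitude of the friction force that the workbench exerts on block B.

Between the blocks, N₁ = m_A g = 901.6 N.
Maximum static friction on A from B: μ_s N₁ = 0.2×901.6 = 180.3 N.
Since P = 296 N > 180.3 N, A slides on B; the A–B friction is kinetic: f₁ = μ_k N₁ = 0.06×901.6 = 54.1 N.
By Newton's third law B feels 54.1 N forward from A. With B stationary, the floor's static friction on B balances it: f₂ = 54.1 N (well within μ_s(m_A+m_B)g = 530 N).

f ≈ 54.1 N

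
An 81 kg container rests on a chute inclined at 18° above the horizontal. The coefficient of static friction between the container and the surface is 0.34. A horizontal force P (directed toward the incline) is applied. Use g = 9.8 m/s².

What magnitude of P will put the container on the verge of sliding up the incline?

At impending motion up the slope, friction acts down-slope at its limit: f = μ_s N.
Perpendicular to the incline: N = m g cos θ + P sin θ.
Along the incline: P cos θ = m g sin θ + μ_s N = m g sin θ + μ_s (m g cos θ + P sin θ).
Solving, P (cos θ − μ_s sin θ) = m g (sin θ + μ_s cos θ), so P = 81×9.8×(sin 18° + 0.34 cos 18°)/(cos 18° − 0.34 sin 18°) = 794×0.6324/0.846 = 593 N.

P ≈ 593 N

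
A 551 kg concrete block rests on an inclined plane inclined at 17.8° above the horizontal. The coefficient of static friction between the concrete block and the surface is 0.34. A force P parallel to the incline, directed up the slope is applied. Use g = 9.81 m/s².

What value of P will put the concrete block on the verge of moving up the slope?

At impending motion up the slope, friction acts down-slope at its limit: f = μ_s N.
P is parallel to the surface, so N = m g cos θ = 5150 N.
Along the incline: P = m g sin θ + μ_s N = 1650 + 0.34×5150 = 3400 N.

P ≈ 3400 N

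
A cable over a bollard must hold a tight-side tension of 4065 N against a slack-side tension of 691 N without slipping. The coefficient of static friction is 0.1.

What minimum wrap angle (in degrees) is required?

β_min ≈ 1020°

T₂/T₁ = e^{μβ} → β = ln(T₂/T₁)/μ.
β = ln(4065/691)/0.1 = 1.772/0.1 = 17.72 rad.
In degrees: β = 17.72 × 180/π = 1020°.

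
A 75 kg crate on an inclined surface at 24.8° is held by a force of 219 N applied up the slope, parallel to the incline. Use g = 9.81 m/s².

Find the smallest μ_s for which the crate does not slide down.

N = m g cos θ = 667.9 N.
Friction must make up the shortfall along the incline: f = m g sin θ − P = 308.6 − 219 = 89.61 N.
At the threshold f = μ_s N, so μ_s,min = 89.61/667.9 = 0.134.

μ_s,min ≈ 0.134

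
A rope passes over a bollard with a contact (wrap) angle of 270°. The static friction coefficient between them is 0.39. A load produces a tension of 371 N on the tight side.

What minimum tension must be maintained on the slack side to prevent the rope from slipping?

Capstan equation at impending slip: T_tight/T_slack = e^{μβ}.
β = 270° = 4.712 rad; e^{μβ} = e^{0.39×4.712} = 6.283.
T_slack = T_tight / e^{μβ} = 371 / 6.283 = 59 N.

T_min ≈ 59 N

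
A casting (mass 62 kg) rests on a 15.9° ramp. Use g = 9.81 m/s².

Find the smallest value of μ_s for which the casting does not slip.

At the slip threshold m g sin θ = μ_s m g cos θ, so μ_s,min = tan θ.
μ_s,min = tan 15.9° = 0.285.

μ_s,min ≈ 0.285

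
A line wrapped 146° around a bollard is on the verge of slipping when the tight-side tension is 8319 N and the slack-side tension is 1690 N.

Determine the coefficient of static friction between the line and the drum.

μ ≈ 0.625

T₂/T₁ = e^{μβ} → μ = ln(T₂/T₁)/β.
β = 146° = 2.548 rad.
μ = ln(8319/1690)/2.548 = ln(4.922)/2.548 = 0.625.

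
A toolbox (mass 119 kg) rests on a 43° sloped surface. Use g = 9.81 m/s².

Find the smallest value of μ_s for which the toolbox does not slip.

At the slip threshold m g sin θ = μ_s m g cos θ, so μ_s,min = tan θ.
μ_s,min = tan 43° = 0.933.

μ_s,min ≈ 0.933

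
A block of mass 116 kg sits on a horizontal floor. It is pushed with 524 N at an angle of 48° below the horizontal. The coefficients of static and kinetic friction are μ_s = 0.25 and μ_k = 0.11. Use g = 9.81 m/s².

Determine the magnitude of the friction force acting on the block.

The vertical component of P adds to the normal force: N = m g + P sin α = 1138 + 389.4 = 1527 N.
For equilibrium, f = P cos α = 524×cos 48° = 350.6 N.
The static-friction limit is μ_s N = 381.8 N.
350.6 ≤ 381.8 N → static; friction equals the required 351 N.

f ≈ 351 N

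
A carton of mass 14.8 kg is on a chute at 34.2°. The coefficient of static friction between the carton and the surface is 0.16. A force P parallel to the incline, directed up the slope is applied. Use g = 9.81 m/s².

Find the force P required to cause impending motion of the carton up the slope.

P ≈ 101 N

At impending motion up the slope, friction acts down-slope at its limit: f = μ_s N.
P is parallel to the surface, so N = m g cos θ = 120 N.
Along the incline: P = m g sin θ + μ_s N = 81.6 + 0.16×120 = 101 N.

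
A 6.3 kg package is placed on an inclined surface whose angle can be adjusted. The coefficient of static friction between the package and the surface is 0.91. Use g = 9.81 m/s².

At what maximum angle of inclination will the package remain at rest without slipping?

θ_max ≈ 42.3°

At the slip threshold, m g sin θ = μ_s · m g cos θ, so tan θ = μ_s.
θ_max = arctan(0.91) = 42.3°.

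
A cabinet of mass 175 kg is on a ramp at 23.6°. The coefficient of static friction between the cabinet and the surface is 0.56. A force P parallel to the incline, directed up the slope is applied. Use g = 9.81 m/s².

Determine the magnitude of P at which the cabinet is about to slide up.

At impending motion up the slope, friction acts down-slope at its limit: f = μ_s N.
P is parallel to the surface, so N = m g cos θ = 1570 N.
Along the incline: P = m g sin θ + μ_s N = 687 + 0.56×1570 = 1570 N.

P ≈ 1570 N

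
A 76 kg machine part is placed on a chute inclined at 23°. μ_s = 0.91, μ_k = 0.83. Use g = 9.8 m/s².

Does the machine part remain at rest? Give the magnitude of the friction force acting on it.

N = m g cos θ = 686 N.
Down-slope weight component: m g sin θ = 291 N.
μ_s N = 624 N.
291 ≤ 624 N, so it stays put; friction = 291 N.

f ≈ 291 N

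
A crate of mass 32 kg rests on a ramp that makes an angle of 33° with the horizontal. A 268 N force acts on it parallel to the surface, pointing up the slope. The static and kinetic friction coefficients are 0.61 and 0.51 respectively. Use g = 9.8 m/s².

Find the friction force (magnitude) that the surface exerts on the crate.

The normal reaction is N = m g cos θ = 263 N.
Parallel to the incline, ΣF = 0 gives f = m g sin θ − P = 170.8 − 268 = -97.2 N (up-slope positive).
The static-friction ceiling is μ_s N = 0.61 × 263 = 160.4 N.
Since |-97.2| ≤ 160.4 N, static friction is sufficient; f equals the required value, not μ_s N.

f ≈ 97.2 N (down the incline)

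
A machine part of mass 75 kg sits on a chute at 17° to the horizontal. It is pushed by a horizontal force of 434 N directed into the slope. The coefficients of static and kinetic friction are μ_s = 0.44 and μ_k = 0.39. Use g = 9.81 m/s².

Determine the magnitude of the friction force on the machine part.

Normal direction: N = m g cos θ + P sin θ = 830.5 N.
Parallel to the incline: P cos θ − m g sin θ = 415 − 215.1 = 199.9 N; the friction needed to balance this is 199.9 N acting down the slope.
Maximum static friction: μ_s N = 0.44 × 830.5 = 365.4 N.
Since 199.9 N is within the 365.4 N limit, the machine part stays put and friction is exactly 200 N.

f ≈ 200 N (down the incline)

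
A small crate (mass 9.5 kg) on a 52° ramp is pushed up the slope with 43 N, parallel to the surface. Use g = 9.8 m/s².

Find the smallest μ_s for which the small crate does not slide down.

N = m g cos θ = 57.32 N.
Friction must make up the shortfall along the incline: f = m g sin θ − P = 73.36 − 43 = 30.36 N.
At the threshold f = μ_s N, so μ_s,min = 30.36/57.32 = 0.53.

μ_s,min ≈ 0.53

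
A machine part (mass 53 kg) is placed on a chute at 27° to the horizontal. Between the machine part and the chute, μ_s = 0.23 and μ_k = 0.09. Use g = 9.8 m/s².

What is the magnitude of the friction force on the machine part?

f ≈ 41.7 N (up the incline)

Perpendicular to the surface, N = m g cos θ = 53·9.8·cos 27° = 462.8 N.
Along the slope the weight component is m g sin θ = 235.8 N; friction must supply exactly this, acting up-slope.
Maximum static friction available: μ_s N = 0.23 × 462.8 = 106.4 N.
Since |235.8| > 106.4 N, static friction cannot hold it; the machine part slides down the incline and kinetic friction applies: f = μ_k N = 0.09 × 462.8 = 41.7 N.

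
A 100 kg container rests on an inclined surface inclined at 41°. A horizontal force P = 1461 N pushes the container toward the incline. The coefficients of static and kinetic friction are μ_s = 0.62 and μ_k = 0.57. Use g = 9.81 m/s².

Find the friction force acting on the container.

The horizontal push has a component P sin θ into the surface, so N = m g cos θ + P sin θ = 740.4 + 958.5 = 1699 N.
Along the incline, the net driving force (taking up-slope positive) is P cos θ − m g sin θ = 1103 − 643.6 = 459 N, so equilibrium requires friction f = -459 N (down-slope).
The limit of static friction is μ_s N = 1053 N.
Since 459 N is within the 1053 N limit, the container stays put and friction is exactly 459 N.

f ≈ 459 N (down the incline)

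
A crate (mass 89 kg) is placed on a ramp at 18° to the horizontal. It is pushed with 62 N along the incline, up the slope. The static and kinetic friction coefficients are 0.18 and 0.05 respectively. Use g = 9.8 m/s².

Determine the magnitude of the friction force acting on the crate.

Perpendicular to the surface, N = m g cos θ = 89·9.8·cos 18° = 829.5 N.
For equilibrium along the incline the friction force must supply f = m g sin θ − P = 269.5 − 62 = 207.5 N (positive meaning up-slope).
The static-friction ceiling is μ_s N = 0.18 × 829.5 = 149.3 N.
|207.5| exceeds 149.3 N, so the crate slips down-slope; friction is kinetic, f = μ_k N = 0.05×829.5 = 41.5 N.

f ≈ 41.5 N (up the incline)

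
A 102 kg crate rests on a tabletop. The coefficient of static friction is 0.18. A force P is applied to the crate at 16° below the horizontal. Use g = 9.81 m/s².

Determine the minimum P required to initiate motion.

N = m g + P sin α (the push presses the crate into the tabletop).
At impending slip, P cos α = μ_s N = μ_s (m g + P sin α).
Solving: P (cos α − μ_s sin α) = μ_s m g → P = 0.18×1000/(cos 16° − 0.18 sin 16°) = 180/0.9116 = 198 N.

P ≈ 198 N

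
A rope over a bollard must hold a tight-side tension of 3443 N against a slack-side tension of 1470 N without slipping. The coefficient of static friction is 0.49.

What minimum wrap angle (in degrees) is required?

T₂/T₁ = e^{μβ} → β = ln(T₂/T₁)/μ.
β = ln(3443/1470)/0.49 = 0.8511/0.49 = 1.737 rad.
In degrees: β = 1.737 × 180/π = 99.5°.

β_min ≈ 99.5°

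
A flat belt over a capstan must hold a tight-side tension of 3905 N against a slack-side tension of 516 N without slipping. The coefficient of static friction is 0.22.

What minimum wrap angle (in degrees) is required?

T₂/T₁ = e^{μβ} → β = ln(T₂/T₁)/μ.
β = ln(3905/516)/0.22 = 2.024/0.22 = 9.2 rad.
In degrees: β = 9.2 × 180/π = 527°.

β_min ≈ 527°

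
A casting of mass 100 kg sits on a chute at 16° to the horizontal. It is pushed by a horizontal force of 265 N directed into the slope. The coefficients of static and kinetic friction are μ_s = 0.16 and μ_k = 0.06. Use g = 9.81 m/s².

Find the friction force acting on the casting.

f ≈ 15.7 N (up the incline)

The horizontal push has a component P sin θ into the surface, so N = m g cos θ + P sin θ = 943 + 73.04 = 1016 N.
Parallel to the incline: P cos θ − m g sin θ = 254.7 − 270.4 = -15.67 N; the friction needed to balance this is 15.67 N acting up the slope.
Maximum static friction: μ_s N = 0.16 × 1016 = 162.6 N.
Since 15.67 N is within the 162.6 N limit, the casting stays put and friction is exactly 15.7 N.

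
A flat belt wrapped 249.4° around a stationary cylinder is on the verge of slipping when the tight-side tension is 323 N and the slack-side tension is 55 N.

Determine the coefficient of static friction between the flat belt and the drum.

μ ≈ 0.407

T₂/T₁ = e^{μβ} → μ = ln(T₂/T₁)/β.
β = 249.4° = 4.353 rad.
μ = ln(323/55)/4.353 = ln(5.873)/4.353 = 0.407.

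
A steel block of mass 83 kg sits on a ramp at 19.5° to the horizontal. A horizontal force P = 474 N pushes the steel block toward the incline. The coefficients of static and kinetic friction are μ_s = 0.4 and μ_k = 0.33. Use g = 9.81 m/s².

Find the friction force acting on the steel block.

f ≈ 175 N (down the incline)

Resolve perpendicular to the incline: N = m g cos θ + P sin θ = 83×9.81×cos 19.5° + 474×sin 19.5° = 925.8 N.
Parallel to the incline: P cos θ − m g sin θ = 446.8 − 271.8 = 175 N; the friction needed to balance this is 175 N acting down the slope.
The limit of static friction is μ_s N = 370.3 N.
Since 175 N is within the 370.3 N limit, the steel block stays put and friction is exactly 175 N.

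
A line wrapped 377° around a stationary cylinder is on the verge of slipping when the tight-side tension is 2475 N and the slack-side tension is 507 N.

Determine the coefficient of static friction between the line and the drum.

μ ≈ 0.241

T₂/T₁ = e^{μβ} → μ = ln(T₂/T₁)/β.
β = 377° = 6.58 rad.
μ = ln(2475/507)/6.58 = ln(4.882)/6.58 = 0.241.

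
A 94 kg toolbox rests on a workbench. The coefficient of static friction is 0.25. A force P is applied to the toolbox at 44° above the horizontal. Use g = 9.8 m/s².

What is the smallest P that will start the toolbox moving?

P ≈ 258 N

N = m g − P sin α (the pull lifts the toolbox).
At impending slip, P cos α = μ_s N = μ_s (m g − P sin α).
Solving: P (cos α + μ_s sin α) = μ_s m g → P = 0.25×921/(cos 44° + 0.25 sin 44°) = 230/0.893 = 258 N.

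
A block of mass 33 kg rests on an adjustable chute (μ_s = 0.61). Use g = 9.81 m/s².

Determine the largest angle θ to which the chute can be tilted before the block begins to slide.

At the slip threshold, m g sin θ = μ_s · m g cos θ, so tan θ = μ_s.
θ_max = arctan(0.61) = 31.4°.

θ_max ≈ 31.4°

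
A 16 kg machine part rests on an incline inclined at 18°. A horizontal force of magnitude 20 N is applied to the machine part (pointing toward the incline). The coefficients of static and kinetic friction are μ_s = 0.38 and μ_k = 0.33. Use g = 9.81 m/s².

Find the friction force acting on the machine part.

f ≈ 29.5 N (up the incline)

Resolve perpendicular to the incline: N = m g cos θ + P sin θ = 16×9.81×cos 18° + 20×sin 18° = 155.5 N.
Along the incline, the net driving force (taking up-slope positive) is P cos θ − m g sin θ = 19.02 − 48.5 = -29.48 N, so equilibrium requires friction f = 29.48 N (up-slope).
Maximum static friction: μ_s N = 0.38 × 155.5 = 59.07 N.
Since 29.48 N is within the 59.07 N limit, the machine part stays put and friction is exactly 29.5 N.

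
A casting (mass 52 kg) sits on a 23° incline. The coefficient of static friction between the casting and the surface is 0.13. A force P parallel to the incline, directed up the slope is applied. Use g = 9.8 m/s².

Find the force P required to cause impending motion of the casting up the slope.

At impending motion up the slope, friction acts down-slope at its limit: f = μ_s N.
P is parallel to the surface, so N = m g cos θ = 469 N.
Along the incline: P = m g sin θ + μ_s N = 199 + 0.13×469 = 260 N.

P ≈ 260 N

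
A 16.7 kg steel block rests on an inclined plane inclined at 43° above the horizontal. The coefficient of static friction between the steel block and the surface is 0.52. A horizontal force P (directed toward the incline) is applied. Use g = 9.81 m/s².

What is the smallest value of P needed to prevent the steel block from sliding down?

P_min ≈ 45.5 N

The steel block tends to slide down (tan θ > μ_s), so at the point of impending slip friction acts up-slope at its limit: f = μ_s N.
Perpendicular to the incline: N = m g cos θ + P sin θ.
Along the incline: P cos θ + μ_s N = m g sin θ, i.e. P cos θ + μ_s (m g cos θ + P sin θ) = m g sin θ.
Solving, P (cos θ + μ_s sin θ) = m g (sin θ − μ_s cos θ), so P = 164×0.3017/1.086 = 45.5 N.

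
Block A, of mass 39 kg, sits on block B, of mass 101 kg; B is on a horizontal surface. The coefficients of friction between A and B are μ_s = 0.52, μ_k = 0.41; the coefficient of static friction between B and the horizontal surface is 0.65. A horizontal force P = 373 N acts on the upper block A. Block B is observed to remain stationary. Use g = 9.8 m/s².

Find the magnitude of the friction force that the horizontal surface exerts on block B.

f ≈ 157 N

Between the blocks, N₁ = m_A g = 382.2 N.
So the A–B interface can sustain at most μ_s N₁ = 198.7 N of static friction.
P = 373 N exceeds that limit, so A slips over B and the interface friction becomes kinetic: f₁ = μ_k N₁ = 0.41×382.2 = 157 N.
B experiences an equal 157 N forward from A (third law). B is in equilibrium, so the floor supplies f₂ = 157 N of static friction (limit μ_s(m_A+m_B)g = 891.8 N, not exceeded).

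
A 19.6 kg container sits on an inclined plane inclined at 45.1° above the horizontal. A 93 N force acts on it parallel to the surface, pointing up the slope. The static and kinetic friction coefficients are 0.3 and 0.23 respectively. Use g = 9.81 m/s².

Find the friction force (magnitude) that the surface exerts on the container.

f ≈ 31.2 N (up the incline)

Normal force: N = m g cos θ = 19.6 × 9.81 × cos 45.1° = 135.7 N.
For equilibrium along the incline the friction force must supply f = m g sin θ − P = 136.2 − 93 = 43.2 N (positive meaning up-slope).
Maximum static friction available: μ_s N = 0.3 × 135.7 = 40.72 N.
Since |43.2| > 40.72 N, static friction cannot hold it; the container slides down the incline and kinetic friction applies: f = μ_k N = 0.23 × 135.7 = 31.2 N.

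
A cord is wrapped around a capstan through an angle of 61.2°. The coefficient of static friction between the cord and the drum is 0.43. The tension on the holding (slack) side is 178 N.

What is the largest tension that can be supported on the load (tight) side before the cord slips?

T_max ≈ 282 N

At impending slip the capstan equation gives T₂/T₁ = e^{μβ} with β in radians.
β = 61.2° × π/180 = 1.068 rad.
e^{μβ} = e^{0.43×1.068} = 1.583.
T₂ = T₁ · e^{μβ} = 178 × 1.583 = 282 N.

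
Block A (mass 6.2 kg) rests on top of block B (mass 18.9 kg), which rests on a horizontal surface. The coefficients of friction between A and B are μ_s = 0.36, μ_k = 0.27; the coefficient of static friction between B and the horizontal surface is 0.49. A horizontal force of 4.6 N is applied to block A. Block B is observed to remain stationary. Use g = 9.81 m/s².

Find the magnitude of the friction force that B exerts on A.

Normal force at the A–B interface: N₁ = m_A g = 60.82 N.
So the A–B interface can sustain at most μ_s N₁ = 21.9 N of static friction.
Since P = 4.6 N ≤ 21.9 N, A does not slip on B; friction on A equals P = 4.6 N.
By Newton's third law B feels 4.6 N forward from A. With B stationary, the floor's static friction on B balances it: f₂ = 4.6 N (well within μ_s(m_A+m_B)g = 120.7 N).

f ≈ 4.6 N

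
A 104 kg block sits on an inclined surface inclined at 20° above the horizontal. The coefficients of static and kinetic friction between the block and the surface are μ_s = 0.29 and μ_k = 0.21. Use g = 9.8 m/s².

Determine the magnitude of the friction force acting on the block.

f ≈ 201 N (up the incline)

Normal force: N = m g cos θ = 104 × 9.8 × cos 20° = 957.7 N.
For equilibrium along the incline, friction must balance the weight component: f = m g sin θ = 348.6 N up the slope.
The static-friction ceiling is μ_s N = 0.29 × 957.7 = 277.7 N.
Since |348.6| > 277.7 N, static friction cannot hold it; the block slides down the incline and kinetic friction applies: f = μ_k N = 0.21 × 957.7 = 201 N.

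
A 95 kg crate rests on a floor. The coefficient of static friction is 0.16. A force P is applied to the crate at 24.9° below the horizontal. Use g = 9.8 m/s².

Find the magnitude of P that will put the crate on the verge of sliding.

N = m g + P sin α (the push presses the crate into the floor).
At impending slip, P cos α = μ_s N = μ_s (m g + P sin α).
Solving: P (cos α − μ_s sin α) = μ_s m g → P = 0.16×931/(cos 24.9° − 0.16 sin 24.9°) = 149/0.8397 = 177 N.

P ≈ 177 N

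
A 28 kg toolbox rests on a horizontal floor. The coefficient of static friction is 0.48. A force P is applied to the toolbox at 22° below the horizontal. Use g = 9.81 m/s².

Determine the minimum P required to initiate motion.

P ≈ 176 N

N = m g + P sin α (the push presses the toolbox into the horizontal floor).
At impending slip, P cos α = μ_s N = μ_s (m g + P sin α).
Solving: P (cos α − μ_s sin α) = μ_s m g → P = 0.48×275/(cos 22° − 0.48 sin 22°) = 132/0.7474 = 176 N.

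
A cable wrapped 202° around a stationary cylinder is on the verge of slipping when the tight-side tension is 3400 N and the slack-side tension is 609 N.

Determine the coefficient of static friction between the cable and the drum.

T₂/T₁ = e^{μβ} → μ = ln(T₂/T₁)/β.
β = 202° = 3.526 rad.
μ = ln(3400/609)/3.526 = ln(5.583)/3.526 = 0.488.

μ ≈ 0.488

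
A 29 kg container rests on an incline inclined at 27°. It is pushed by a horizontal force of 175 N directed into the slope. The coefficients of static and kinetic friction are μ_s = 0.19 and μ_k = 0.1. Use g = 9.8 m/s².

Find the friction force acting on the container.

Normal direction: N = m g cos θ + P sin θ = 332.7 N.
Parallel to the incline: P cos θ − m g sin θ = 155.9 − 129 = 26.9 N; the friction needed to balance this is 26.9 N acting down the slope.
Maximum static friction: μ_s N = 0.19 × 332.7 = 63.21 N.
Since 26.9 N is within the 63.21 N limit, the container stays put and friction is exactly 26.9 N.

f ≈ 26.9 N (down the incline)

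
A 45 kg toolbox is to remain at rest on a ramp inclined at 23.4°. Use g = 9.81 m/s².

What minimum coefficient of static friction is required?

μ_s,min ≈ 0.433

At the slip threshold m g sin θ = μ_s m g cos θ, so μ_s,min = tan θ.
μ_s,min = tan 23.4° = 0.433.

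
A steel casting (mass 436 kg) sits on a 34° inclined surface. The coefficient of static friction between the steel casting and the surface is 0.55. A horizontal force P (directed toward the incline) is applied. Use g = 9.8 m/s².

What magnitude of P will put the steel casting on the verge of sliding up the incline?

At impending motion up the slope, friction acts down-slope at its limit: f = μ_s N.
Perpendicular to the incline: N = m g cos θ + P sin θ.
Along the incline: P cos θ = m g sin θ + μ_s N = m g sin θ + μ_s (m g cos θ + P sin θ).
Solving, P (cos θ − μ_s sin θ) = m g (sin θ + μ_s cos θ), so P = 436×9.8×(sin 34° + 0.55 cos 34°)/(cos 34° − 0.55 sin 34°) = 4270×1.015/0.5215 = 8320 N.

P ≈ 8320 N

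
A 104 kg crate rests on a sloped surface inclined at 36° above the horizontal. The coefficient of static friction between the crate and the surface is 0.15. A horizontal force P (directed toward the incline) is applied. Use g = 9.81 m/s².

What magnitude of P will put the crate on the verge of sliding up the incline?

P ≈ 1000 N

At impending motion up the slope, friction acts down-slope at its limit: f = μ_s N.
Perpendicular to the incline: N = m g cos θ + P sin θ.
Along the incline: P cos θ = m g sin θ + μ_s N = m g sin θ + μ_s (m g cos θ + P sin θ).
Solving, P (cos θ − μ_s sin θ) = m g (sin θ + μ_s cos θ), so P = 104×9.81×(sin 36° + 0.15 cos 36°)/(cos 36° − 0.15 sin 36°) = 1020×0.7091/0.7208 = 1000 N.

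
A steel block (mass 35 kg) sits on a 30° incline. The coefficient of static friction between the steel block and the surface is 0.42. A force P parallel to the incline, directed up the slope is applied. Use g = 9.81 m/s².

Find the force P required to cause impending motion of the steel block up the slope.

At impending motion up the slope, friction acts down-slope at its limit: f = μ_s N.
P is parallel to the surface, so N = m g cos θ = 297 N.
Along the incline: P = m g sin θ + μ_s N = 172 + 0.42×297 = 297 N.

P ≈ 297 N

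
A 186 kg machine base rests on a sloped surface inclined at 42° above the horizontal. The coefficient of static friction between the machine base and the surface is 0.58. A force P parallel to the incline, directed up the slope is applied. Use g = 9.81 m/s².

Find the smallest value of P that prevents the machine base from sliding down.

P_min ≈ 434 N

The machine base tends to slide down (tan θ > μ_s), so at the point of impending slip friction acts up-slope at its limit: f = μ_s N.
P is parallel to the surface, so N = m g cos θ = 1360 N.
Along the incline: P + μ_s N = m g sin θ, so P = 1220 − 0.58×1360 = 434 N.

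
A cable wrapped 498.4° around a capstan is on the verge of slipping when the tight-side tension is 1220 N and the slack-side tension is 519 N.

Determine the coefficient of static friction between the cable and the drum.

μ ≈ 0.0983

T₂/T₁ = e^{μβ} → μ = ln(T₂/T₁)/β.
β = 498.4° = 8.699 rad.
μ = ln(1220/519)/8.699 = ln(2.351)/8.699 = 0.0983.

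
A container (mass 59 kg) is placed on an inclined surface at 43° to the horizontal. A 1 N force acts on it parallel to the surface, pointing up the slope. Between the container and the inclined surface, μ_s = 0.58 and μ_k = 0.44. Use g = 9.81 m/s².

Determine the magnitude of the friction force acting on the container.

The normal reaction is N = m g cos θ = 423.3 N.
Parallel to the incline, ΣF = 0 gives f = m g sin θ − P = 394.7 − 1 = 393.7 N (up-slope positive).
Static friction can supply at most μ_s N = 245.5 N.
Since |393.7| > 245.5 N, static friction cannot hold it; the container slides down the incline and kinetic friction applies: f = μ_k N = 0.44 × 423.3 = 186 N.

f ≈ 186 N (up the incline)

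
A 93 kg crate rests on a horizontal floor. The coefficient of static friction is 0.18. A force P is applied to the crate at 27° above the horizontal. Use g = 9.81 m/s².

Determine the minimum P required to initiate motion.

P ≈ 169 N

N = m g − P sin α (the pull lifts the crate).
At impending slip, P cos α = μ_s N = μ_s (m g − P sin α).
Solving: P (cos α + μ_s sin α) = μ_s m g → P = 0.18×912/(cos 27° + 0.18 sin 27°) = 164/0.9727 = 169 N.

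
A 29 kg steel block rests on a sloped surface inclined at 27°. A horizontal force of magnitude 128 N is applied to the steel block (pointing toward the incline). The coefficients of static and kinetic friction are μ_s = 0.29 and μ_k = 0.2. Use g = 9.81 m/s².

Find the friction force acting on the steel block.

Normal direction: N = m g cos θ + P sin θ = 311.6 N.
Along the incline, the net driving force (taking up-slope positive) is P cos θ − m g sin θ = 114 − 129.2 = -15.11 N, so equilibrium requires friction f = 15.11 N (up-slope).
Maximum static friction: μ_s N = 0.29 × 311.6 = 90.36 N.
Since 15.11 N is within the 90.36 N limit, the steel block stays put and friction is exactly 15.1 N.

f ≈ 15.1 N (up the incline)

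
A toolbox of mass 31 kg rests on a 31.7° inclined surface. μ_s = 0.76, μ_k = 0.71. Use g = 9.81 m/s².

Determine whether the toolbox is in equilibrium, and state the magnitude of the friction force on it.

N = m g cos θ = 259 N.
Down-slope weight component: m g sin θ = 160 N.
μ_s N = 197 N.
160 ≤ 197 N, so it stays put; friction = 160 N.

f ≈ 160 N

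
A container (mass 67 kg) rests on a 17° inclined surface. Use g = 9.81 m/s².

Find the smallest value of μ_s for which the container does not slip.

μ_s,min ≈ 0.306

At the slip threshold m g sin θ = μ_s m g cos θ, so μ_s,min = tan θ.
μ_s,min = tan 17° = 0.306.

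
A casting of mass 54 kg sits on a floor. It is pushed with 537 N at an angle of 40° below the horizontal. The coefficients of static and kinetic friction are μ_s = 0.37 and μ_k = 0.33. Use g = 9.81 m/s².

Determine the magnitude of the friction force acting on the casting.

f ≈ 289 N

Vertical equilibrium gives N = m g + P sin α = 874.9 N.
The horizontal driving force is P cos α = 411.4 N, so equilibrium needs friction f = 411.4 N.
μ_s N = 0.37 × 874.9 = 323.7 N.
411.4 > 323.7 N → the casting slides; f = μ_k N = 0.33×874.9 = 289 N.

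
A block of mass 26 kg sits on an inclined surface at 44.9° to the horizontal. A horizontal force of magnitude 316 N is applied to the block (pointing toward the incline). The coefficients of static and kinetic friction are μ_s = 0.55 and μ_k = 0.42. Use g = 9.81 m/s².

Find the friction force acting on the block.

f ≈ 43.8 N (down the incline)

Normal direction: N = m g cos θ + P sin θ = 403.7 N.
Parallel to the incline: P cos θ − m g sin θ = 223.8 − 180 = 43.8 N; the friction needed to balance this is 43.8 N acting down the slope.
The limit of static friction is μ_s N = 222 N.
|f_req| = 43.8 ≤ 222 N → the block is in equilibrium; friction equals the required value.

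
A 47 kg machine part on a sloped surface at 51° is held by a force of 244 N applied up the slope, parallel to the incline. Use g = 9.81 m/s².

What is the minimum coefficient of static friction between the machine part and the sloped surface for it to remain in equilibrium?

μ_s,min ≈ 0.394

N = m g cos θ = 290.2 N.
Friction must make up the shortfall along the incline: f = m g sin θ − P = 358.3 − 244 = 114.3 N.
At the threshold f = μ_s N, so μ_s,min = 114.3/290.2 = 0.394.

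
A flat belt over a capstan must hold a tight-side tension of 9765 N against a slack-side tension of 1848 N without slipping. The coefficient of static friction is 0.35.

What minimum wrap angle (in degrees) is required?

β_min ≈ 273°

T₂/T₁ = e^{μβ} → β = ln(T₂/T₁)/μ.
β = ln(9765/1848)/0.35 = 1.665/0.35 = 4.756 rad.
In degrees: β = 4.756 × 180/π = 273°.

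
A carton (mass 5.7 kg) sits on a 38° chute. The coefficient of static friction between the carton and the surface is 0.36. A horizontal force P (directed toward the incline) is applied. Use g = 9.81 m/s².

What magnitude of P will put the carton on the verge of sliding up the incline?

At impending motion up the slope, friction acts down-slope at its limit: f = μ_s N.
Perpendicular to the incline: N = m g cos θ + P sin θ.
Along the incline: P cos θ = m g sin θ + μ_s N = m g sin θ + μ_s (m g cos θ + P sin θ).
Solving, P (cos θ − μ_s sin θ) = m g (sin θ + μ_s cos θ), so P = 5.7×9.81×(sin 38° + 0.36 cos 38°)/(cos 38° − 0.36 sin 38°) = 55.9×0.8993/0.5664 = 88.8 N.

P ≈ 88.8 N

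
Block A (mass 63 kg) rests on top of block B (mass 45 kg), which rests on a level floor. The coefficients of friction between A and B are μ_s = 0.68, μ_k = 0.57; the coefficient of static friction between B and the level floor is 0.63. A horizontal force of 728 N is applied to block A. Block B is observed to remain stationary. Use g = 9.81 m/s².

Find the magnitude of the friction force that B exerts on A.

Normal force at the A–B interface: N₁ = m_A g = 618 N.
Maximum static friction on A from B: μ_s N₁ = 0.68×618 = 420.3 N.
Since P = 728 N > 420.3 N, A slides on B; the A–B friction is kinetic: f₁ = μ_k N₁ = 0.57×618 = 352 N.
B experiences an equal 352 N forward from A (third law). B is in equilibrium, so the floor supplies f₂ = 352 N of static friction (limit μ_s(m_A+m_B)g = 667.5 N, not exceeded).

f ≈ 352 N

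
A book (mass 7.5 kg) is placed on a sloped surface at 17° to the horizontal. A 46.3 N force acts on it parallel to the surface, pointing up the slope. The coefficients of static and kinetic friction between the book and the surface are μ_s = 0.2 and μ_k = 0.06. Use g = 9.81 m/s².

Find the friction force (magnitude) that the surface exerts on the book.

f ≈ 4.22 N (down the incline)

The normal reaction is N = m g cos θ = 70.36 N.
For equilibrium along the incline the friction force must supply f = m g sin θ − P = 21.51 − 46.3 = -24.79 N (positive meaning up-slope).
Maximum static friction available: μ_s N = 0.2 × 70.36 = 14.07 N.
|-24.79| exceeds 14.07 N, so the book slips up-slope; friction is kinetic, f = μ_k N = 0.06×70.36 = 4.22 N.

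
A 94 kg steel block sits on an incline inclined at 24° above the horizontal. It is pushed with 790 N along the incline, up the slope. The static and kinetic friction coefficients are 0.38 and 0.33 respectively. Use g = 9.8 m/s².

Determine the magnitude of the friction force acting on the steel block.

f ≈ 278 N (down the incline)

Perpendicular to the surface, N = m g cos θ = 94·9.8·cos 24° = 841.6 N.
Parallel to the incline, ΣF = 0 gives f = m g sin θ − P = 374.7 − 790 = -415.3 N (up-slope positive).
The static-friction ceiling is μ_s N = 0.38 × 841.6 = 319.8 N.
Since |-415.3| > 319.8 N, static friction cannot hold it; the steel block slides up the incline and kinetic friction applies: f = μ_k N = 0.33 × 841.6 = 278 N.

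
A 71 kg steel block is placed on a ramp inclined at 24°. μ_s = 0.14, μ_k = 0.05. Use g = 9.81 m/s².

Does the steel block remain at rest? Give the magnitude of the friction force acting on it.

N = m g cos θ = 636 N.
Down-slope weight component: m g sin θ = 283 N.
μ_s N = 89.1 N.
283 > 89.1 N, so it slides; kinetic friction f = μ_k N = 0.05×636 = 31.8 N.

f ≈ 31.8 N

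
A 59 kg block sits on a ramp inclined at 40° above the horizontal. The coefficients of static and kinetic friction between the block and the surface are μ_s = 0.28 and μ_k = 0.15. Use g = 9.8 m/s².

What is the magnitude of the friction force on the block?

f ≈ 66.4 N (up the incline)

Perpendicular to the surface, N = m g cos θ = 59·9.8·cos 40° = 442.9 N.
For equilibrium along the incline, friction must balance the weight component: f = m g sin θ = 371.7 N up the slope.
Static friction can supply at most μ_s N = 124 N.
Since |371.7| > 124 N, static friction cannot hold it; the block slides down the incline and kinetic friction applies: f = μ_k N = 0.15 × 442.9 = 66.4 N.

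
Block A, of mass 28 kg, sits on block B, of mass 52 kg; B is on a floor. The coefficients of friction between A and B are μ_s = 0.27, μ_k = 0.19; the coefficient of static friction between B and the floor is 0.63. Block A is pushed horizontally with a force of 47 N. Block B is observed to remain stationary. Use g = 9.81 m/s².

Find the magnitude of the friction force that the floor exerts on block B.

f ≈ 47 N

Normal force at the A–B interface: N₁ = m_A g = 274.7 N.
So the A–B interface can sustain at most μ_s N₁ = 74.16 N of static friction.
P = 47 N is within that limit, so A and B move together (both at rest); the A–B friction is simply f₁ = P = 47 N.
B experiences an equal 47 N forward from A (third law). B is in equilibrium, so the floor supplies f₂ = 47 N of static friction (limit μ_s(m_A+m_B)g = 494.4 N, not exceeded).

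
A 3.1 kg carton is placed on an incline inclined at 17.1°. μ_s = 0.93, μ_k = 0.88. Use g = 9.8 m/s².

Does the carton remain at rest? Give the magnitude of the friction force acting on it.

N = m g cos θ = 29 N.
Down-slope weight component: m g sin θ = 8.93 N.
μ_s N = 27 N.
8.93 ≤ 27 N, so it stays put; friction = 8.93 N.

f ≈ 8.93 N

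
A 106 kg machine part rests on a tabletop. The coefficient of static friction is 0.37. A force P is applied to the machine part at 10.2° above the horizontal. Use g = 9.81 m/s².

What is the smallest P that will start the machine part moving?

N = m g − P sin α (the pull lifts the machine part).
At impending slip, P cos α = μ_s N = μ_s (m g − P sin α).
Solving: P (cos α + μ_s sin α) = μ_s m g → P = 0.37×1040/(cos 10.2° + 0.37 sin 10.2°) = 385/1.05 = 367 N.

P ≈ 367 N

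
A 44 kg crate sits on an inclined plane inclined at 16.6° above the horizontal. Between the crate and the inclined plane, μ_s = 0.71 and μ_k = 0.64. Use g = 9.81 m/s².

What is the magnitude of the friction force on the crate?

f ≈ 123 N (up the incline)

Perpendicular to the surface, N = m g cos θ = 44·9.81·cos 16.6° = 413.7 N.
For equilibrium along the incline, friction must balance the weight component: f = m g sin θ = 123.3 N up the slope.
Static friction can supply at most μ_s N = 293.7 N.
Since |123.3| ≤ 293.7 N, no slip — friction simply equals what equilibrium demands.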